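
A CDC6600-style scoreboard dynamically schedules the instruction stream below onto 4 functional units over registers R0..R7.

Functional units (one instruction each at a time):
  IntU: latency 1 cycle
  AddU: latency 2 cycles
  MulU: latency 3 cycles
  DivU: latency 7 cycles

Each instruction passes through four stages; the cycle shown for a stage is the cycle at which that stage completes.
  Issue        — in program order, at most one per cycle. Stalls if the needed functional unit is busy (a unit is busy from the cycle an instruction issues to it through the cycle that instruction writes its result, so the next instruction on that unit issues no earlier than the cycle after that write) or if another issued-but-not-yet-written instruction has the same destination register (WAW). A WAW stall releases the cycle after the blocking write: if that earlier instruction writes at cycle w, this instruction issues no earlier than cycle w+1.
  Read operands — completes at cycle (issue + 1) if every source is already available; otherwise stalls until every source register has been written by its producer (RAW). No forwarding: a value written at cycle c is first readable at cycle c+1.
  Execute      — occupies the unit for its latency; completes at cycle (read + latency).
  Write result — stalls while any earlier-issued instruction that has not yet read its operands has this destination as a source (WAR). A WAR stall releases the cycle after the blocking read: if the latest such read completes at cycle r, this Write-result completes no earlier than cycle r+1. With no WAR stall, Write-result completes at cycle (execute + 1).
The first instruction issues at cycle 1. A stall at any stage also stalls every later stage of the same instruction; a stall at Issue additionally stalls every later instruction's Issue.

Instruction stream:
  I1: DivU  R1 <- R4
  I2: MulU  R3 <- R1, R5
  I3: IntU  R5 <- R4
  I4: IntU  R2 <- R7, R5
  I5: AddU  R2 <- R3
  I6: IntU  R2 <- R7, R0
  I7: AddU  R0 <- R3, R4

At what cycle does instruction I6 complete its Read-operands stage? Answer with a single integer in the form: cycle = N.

cycle = 23

c1: I1 dispatched to DivU
c2: I1 operands ready | I2 dispatched to MulU
c3: I3 dispatched to IntU
c4: I3 operands ready
c5: I3 complete
c9: I1 complete
c10: R1←I1
c11: I2 operands ready
c12: R5←I3
c13: I4 dispatched to IntU
c14: I2 complete | I4 operands ready
c15: R3←I2 | I4 complete
c16: R2←I4
c17: I5 dispatched to AddU
c18: I5 operands ready
c20: I5 complete
c21: R2←I5
c22: I6 dispatched to IntU
c23: I6 operands ready | I7 dispatched to AddU
c24: I6 complete | I7 operands ready
c25: R2←I6
c26: I7 complete
c27: R0←I7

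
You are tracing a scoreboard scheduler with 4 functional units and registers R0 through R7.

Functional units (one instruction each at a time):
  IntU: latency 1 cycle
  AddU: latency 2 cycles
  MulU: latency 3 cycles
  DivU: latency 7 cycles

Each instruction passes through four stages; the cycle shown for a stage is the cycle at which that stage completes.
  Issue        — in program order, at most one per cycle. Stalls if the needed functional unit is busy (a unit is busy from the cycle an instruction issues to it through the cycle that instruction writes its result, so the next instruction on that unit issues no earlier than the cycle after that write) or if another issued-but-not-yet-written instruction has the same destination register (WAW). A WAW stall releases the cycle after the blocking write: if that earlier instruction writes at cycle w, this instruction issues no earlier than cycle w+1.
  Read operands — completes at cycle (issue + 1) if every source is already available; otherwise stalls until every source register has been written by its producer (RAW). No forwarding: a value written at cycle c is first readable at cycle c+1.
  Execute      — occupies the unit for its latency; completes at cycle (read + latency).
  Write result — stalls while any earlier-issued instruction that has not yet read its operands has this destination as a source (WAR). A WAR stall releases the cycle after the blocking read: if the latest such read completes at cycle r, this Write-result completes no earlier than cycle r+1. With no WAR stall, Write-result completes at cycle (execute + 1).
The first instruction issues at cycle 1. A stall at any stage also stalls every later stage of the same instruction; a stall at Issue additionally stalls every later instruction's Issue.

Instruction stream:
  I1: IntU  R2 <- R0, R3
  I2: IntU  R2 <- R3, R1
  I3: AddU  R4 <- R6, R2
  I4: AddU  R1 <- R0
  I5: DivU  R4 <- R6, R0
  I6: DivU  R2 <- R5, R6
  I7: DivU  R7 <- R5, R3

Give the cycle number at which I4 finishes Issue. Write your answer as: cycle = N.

  I1 | 1 | 2 | 3 | 4
  I2 | 5 | 6 | 7 | 8   struct: IntU busy until I1 writes@4
  I3 | 6 | 9 | 11 | 12   RAW R2: wait I2 write@8
  I4 | 13 | 14 | 16 | 17   struct: AddU busy until I3 writes@12
  I5 | 14 | 15 | 22 | 23
  I6 | 24 | 25 | 32 | 33   struct: DivU busy until I5 writes@23
  I7 | 34 | 35 | 42 | 43   struct: DivU busy until I6 writes@33

cycle = 13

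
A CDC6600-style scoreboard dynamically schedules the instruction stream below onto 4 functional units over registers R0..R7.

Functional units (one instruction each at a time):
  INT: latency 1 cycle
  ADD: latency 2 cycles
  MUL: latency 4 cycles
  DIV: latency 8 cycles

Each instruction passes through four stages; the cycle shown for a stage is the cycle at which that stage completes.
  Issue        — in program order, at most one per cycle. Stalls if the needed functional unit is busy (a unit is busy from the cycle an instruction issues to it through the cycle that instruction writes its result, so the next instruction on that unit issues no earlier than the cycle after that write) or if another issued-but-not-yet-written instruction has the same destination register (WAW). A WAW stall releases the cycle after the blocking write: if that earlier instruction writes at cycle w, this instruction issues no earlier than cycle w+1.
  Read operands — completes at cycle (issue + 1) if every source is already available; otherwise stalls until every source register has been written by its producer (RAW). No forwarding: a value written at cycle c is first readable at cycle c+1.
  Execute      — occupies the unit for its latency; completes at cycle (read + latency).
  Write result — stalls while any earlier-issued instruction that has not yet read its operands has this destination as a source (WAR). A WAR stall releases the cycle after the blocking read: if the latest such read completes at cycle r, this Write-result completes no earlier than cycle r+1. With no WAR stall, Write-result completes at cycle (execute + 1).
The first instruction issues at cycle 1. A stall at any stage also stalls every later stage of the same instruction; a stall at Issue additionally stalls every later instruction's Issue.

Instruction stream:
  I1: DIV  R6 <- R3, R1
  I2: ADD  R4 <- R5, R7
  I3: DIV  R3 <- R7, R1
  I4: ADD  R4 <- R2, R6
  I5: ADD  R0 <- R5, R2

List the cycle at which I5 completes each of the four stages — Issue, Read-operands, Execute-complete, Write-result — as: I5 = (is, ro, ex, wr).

I1  is:1  ro:2  ex:10  wr:11
I2  is:2  ro:3  ex:5  wr:6
I3  is:12  ro:13  ex:21  wr:22  — struct: DIV busy until I1 writes@11
I4  is:13  ro:14  ex:16  wr:17
I5  is:18  ro:19  ex:21  wr:22  — struct: ADD busy until I4 writes@17

I5 = (18, 19, 21, 22)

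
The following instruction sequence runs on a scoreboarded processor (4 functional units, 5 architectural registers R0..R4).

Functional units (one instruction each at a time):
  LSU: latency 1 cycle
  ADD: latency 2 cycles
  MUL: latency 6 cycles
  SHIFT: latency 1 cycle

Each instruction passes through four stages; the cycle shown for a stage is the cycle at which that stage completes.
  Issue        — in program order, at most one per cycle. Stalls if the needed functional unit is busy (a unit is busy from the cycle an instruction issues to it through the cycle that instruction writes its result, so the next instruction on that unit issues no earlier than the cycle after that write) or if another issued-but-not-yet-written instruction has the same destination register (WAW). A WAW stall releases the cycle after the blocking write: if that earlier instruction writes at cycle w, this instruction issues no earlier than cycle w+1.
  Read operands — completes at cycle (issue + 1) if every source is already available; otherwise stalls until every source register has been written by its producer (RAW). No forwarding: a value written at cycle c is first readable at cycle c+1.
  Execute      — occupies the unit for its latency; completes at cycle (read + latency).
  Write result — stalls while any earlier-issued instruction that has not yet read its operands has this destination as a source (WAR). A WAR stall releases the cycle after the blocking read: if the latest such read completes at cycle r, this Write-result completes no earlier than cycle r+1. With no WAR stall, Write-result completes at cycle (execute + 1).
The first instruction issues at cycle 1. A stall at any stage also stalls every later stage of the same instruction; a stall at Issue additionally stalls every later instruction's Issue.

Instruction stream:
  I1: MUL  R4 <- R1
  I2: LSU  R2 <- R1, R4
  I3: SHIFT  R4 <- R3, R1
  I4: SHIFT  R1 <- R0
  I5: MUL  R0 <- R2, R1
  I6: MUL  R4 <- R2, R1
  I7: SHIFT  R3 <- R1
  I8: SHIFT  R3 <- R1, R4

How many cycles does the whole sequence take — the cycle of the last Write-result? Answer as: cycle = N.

cycle = 37

cycle 1: I1 dispatched to MUL
cycle 2: I1 operands ready | I2 dispatched to LSU
cycle 8: I1 complete
cycle 9: R4←I1
cycle 10: I2 operands ready | I3 dispatched to SHIFT
cycle 11: I2 complete | I3 operands ready
cycle 12: R2←I2 | I3 complete
cycle 13: R4←I3
cycle 14: I4 dispatched to SHIFT
cycle 15: I4 operands ready | I5 dispatched to MUL
cycle 16: I4 complete
cycle 17: R1←I4
cycle 18: I5 operands ready
cycle 24: I5 complete
cycle 25: R0←I5
cycle 26: I6 dispatched to MUL
cycle 27: I6 operands ready | I7 dispatched to SHIFT
cycle 28: I7 operands ready
cycle 29: I7 complete
cycle 30: R3←I7
cycle 31: I8 dispatched to SHIFT
cycle 33: I6 complete
cycle 34: R4←I6
cycle 35: I8 operands ready
cycle 36: I8 complete
cycle 37: R3←I8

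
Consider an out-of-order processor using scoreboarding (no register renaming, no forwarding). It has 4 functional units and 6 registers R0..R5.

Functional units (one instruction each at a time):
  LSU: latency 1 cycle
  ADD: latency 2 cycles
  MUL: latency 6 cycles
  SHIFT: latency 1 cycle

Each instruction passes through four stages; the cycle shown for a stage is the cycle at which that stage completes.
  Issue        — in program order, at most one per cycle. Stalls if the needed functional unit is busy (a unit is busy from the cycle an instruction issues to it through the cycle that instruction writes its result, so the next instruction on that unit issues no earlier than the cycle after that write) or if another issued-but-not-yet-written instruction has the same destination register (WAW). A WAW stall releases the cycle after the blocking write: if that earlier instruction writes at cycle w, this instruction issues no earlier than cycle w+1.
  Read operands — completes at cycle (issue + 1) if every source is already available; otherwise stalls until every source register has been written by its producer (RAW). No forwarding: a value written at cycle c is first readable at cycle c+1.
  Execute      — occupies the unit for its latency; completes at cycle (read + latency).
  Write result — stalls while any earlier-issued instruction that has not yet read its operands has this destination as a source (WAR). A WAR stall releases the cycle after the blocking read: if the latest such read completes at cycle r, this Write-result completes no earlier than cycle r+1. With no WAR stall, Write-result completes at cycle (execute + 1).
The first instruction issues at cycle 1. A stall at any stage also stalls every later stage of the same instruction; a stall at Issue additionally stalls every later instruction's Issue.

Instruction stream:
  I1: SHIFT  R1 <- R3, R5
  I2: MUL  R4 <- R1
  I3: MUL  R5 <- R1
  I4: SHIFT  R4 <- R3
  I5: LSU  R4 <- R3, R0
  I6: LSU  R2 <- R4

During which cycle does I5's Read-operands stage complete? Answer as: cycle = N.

c1: I1→SHIFT
c2: I1 RO · I2→MUL
c3: I1 EX
c4: I1 WR R1
c5: I2 RO
c11: I2 EX
c12: I2 WR R4
c13: I3→MUL
c14: I3 RO · I4→SHIFT
c15: I4 RO
c16: I4 EX
c17: I4 WR R4
c18: I5→LSU
c19: I5 RO
c20: I3 EX · I5 EX
c21: I3 WR R5 · I5 WR R4
c22: I6→LSU
c23: I6 RO
c24: I6 EX
c25: I6 WR R2

cycle = 19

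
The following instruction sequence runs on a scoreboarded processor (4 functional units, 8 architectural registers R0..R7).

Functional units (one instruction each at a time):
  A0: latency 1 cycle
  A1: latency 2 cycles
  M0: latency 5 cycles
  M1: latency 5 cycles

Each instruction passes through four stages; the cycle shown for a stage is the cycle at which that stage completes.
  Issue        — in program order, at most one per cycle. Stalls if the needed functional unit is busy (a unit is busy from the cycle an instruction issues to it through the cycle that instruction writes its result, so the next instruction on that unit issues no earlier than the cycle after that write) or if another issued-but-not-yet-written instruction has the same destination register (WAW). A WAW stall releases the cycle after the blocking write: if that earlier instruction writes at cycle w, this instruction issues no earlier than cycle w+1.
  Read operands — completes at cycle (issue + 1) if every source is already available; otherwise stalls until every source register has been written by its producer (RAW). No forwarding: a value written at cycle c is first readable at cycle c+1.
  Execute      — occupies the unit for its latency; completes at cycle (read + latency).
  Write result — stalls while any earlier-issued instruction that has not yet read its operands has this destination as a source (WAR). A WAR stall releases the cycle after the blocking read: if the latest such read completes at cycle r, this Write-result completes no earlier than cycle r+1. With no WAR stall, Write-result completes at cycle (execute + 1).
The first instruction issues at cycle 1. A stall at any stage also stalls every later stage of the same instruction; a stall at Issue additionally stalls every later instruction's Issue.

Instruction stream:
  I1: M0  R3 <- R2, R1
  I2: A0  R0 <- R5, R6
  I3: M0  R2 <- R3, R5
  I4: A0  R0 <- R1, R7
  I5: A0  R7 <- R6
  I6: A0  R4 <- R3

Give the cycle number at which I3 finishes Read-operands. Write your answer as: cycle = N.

I1: IS=1 RO=2 EX=7 WR=8
I2: IS=2 RO=3 EX=4 WR=5
I3: IS=9 RO=10 EX=15 WR=16  [struct: M0 busy until I1 writes@8]
I4: IS=10 RO=11 EX=12 WR=13
I5: IS=14 RO=15 EX=16 WR=17  [struct: A0 busy until I4 writes@13]
I6: IS=18 RO=19 EX=20 WR=21  [struct: A0 busy until I5 writes@17]

cycle = 10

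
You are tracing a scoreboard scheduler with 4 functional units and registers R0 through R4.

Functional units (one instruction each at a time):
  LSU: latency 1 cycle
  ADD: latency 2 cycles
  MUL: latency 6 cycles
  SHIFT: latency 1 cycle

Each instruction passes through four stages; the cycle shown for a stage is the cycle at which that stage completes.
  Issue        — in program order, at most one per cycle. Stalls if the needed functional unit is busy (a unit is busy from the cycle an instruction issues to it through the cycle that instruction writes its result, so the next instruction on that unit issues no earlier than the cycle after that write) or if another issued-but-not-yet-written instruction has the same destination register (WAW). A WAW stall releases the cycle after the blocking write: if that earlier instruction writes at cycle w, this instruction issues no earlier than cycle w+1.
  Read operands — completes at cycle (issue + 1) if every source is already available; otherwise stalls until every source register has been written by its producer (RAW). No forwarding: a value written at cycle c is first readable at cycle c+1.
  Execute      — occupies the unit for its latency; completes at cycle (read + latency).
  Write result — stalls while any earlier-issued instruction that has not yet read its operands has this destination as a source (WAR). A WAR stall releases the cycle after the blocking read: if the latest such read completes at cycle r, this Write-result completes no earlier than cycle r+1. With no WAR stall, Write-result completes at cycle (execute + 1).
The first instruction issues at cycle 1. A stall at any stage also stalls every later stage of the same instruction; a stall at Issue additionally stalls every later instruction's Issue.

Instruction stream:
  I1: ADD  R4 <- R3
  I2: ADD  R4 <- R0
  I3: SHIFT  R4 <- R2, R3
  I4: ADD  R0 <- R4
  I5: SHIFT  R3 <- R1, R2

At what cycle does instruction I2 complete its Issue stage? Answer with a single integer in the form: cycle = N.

cycle = 6

[1] issue I1 (ADD)
[2] I1 read-ops
[4] I1 finished on ADD
[5] I1→R4
[6] issue I2 (ADD)
[7] I2 read-ops
[9] I2 finished on ADD
[10] I2→R4
[11] issue I3 (SHIFT)
[12] I3 read-ops | issue I4 (ADD)
[13] I3 finished on SHIFT
[14] I3→R4
[15] I4 read-ops | issue I5 (SHIFT)
[16] I5 read-ops
[17] I4 finished on ADD | I5 finished on SHIFT
[18] I4→R0 | I5→R3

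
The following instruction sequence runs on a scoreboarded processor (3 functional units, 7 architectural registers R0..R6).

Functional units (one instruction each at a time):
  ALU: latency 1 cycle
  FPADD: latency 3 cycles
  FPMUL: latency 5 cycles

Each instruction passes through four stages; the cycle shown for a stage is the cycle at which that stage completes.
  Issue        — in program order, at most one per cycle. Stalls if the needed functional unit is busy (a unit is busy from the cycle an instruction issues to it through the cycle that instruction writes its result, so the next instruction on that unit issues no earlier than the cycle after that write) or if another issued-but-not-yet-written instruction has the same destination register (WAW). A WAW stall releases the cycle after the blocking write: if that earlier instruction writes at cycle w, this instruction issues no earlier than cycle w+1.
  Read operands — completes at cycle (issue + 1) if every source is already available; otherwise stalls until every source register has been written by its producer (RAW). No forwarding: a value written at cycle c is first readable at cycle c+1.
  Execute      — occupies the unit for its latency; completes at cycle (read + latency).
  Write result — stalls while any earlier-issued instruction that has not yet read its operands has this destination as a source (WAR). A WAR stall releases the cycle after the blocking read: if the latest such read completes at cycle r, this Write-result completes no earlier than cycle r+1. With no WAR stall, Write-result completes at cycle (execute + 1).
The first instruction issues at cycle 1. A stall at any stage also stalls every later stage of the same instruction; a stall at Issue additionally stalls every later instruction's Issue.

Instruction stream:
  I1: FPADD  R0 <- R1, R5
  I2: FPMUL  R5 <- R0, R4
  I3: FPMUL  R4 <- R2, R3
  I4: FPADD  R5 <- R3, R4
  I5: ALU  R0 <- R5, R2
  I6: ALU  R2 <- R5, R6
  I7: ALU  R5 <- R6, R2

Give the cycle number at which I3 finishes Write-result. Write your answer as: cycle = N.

cycle = 21

[I1] 1/2/5/6
[I2] 2/7/12/13  (RAW R0: wait I1 write@6)
[I3] 14/15/20/21  (struct: FPMUL busy until I2 writes@13)
[I4] 15/22/25/26  (RAW R4: wait I3 write@21)
[I5] 16/27/28/29  (RAW R5: wait I4 write@26)
[I6] 30/31/32/33  (struct: ALU busy until I5 writes@29)
[I7] 34/35/36/37  (struct: ALU busy until I6 writes@33)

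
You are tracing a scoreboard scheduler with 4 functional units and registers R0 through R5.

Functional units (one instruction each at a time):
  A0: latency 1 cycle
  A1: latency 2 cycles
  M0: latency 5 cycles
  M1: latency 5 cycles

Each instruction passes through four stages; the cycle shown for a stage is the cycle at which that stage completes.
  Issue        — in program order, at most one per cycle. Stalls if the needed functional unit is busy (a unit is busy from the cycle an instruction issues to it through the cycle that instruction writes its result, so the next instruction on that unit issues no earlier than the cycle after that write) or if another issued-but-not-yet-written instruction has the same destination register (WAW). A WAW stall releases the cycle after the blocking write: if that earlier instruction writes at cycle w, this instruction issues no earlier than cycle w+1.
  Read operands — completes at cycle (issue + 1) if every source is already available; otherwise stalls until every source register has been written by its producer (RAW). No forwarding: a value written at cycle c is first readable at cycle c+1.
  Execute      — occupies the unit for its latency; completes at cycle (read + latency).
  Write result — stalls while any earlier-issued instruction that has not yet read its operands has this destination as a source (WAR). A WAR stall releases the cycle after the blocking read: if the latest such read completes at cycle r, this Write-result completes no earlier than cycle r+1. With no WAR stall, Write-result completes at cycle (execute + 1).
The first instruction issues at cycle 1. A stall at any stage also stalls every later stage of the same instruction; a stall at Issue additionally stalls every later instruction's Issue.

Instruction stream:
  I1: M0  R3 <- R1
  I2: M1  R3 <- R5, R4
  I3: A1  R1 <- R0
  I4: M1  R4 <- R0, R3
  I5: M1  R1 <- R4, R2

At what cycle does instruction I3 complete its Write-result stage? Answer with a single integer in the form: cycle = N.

cycle = 14

t=1  I1 issues→M0
t=2  I1 reads
t=7  I1 exec-done
t=8  I1 writes R3
t=9  I2 issues→M1
t=10  I2 reads, I3 issues→A1
t=11  I3 reads
t=13  I3 exec-done
t=14  I3 writes R1
t=15  I2 exec-done
t=16  I2 writes R3
t=17  I4 issues→M1
t=18  I4 reads
t=23  I4 exec-done
t=24  I4 writes R4
t=25  I5 issues→M1
t=26  I5 reads
t=31  I5 exec-done
t=32  I5 writes R1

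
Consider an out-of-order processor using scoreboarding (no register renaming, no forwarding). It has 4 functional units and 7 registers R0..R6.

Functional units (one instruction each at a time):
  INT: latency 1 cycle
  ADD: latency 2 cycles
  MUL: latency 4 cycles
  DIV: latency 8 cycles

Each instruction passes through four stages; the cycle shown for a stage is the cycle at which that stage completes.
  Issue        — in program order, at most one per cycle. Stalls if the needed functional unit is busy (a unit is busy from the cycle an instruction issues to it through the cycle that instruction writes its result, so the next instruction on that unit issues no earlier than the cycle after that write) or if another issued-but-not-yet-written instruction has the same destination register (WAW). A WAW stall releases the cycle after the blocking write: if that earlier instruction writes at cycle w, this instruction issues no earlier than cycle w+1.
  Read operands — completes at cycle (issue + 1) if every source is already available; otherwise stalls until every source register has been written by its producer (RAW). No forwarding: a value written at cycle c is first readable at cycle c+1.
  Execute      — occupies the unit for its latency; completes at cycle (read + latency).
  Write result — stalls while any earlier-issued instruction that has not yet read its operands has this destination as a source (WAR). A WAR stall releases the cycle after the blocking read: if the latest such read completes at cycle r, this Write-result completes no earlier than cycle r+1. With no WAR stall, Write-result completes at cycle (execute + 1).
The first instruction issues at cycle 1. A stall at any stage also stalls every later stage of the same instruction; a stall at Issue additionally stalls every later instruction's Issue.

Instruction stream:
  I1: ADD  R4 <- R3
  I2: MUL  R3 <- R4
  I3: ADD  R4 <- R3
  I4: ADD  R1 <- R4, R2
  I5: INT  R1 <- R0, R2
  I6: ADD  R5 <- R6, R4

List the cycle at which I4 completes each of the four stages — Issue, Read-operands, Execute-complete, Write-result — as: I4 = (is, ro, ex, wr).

  I1 | 1 | 2 | 4 | 5
  I2 | 2 | 6 | 10 | 11   RAW R4: wait I1 write@5
  I3 | 6 | 12 | 14 | 15   struct: ADD busy until I1 writes@5 · RAW R3: wait I2 write@11
  I4 | 16 | 17 | 19 | 20   struct: ADD busy until I3 writes@15
  I5 | 21 | 22 | 23 | 24   WAW R1: wait I4 write@20
  I6 | 22 | 23 | 25 | 26

I4 = (16, 17, 19, 20)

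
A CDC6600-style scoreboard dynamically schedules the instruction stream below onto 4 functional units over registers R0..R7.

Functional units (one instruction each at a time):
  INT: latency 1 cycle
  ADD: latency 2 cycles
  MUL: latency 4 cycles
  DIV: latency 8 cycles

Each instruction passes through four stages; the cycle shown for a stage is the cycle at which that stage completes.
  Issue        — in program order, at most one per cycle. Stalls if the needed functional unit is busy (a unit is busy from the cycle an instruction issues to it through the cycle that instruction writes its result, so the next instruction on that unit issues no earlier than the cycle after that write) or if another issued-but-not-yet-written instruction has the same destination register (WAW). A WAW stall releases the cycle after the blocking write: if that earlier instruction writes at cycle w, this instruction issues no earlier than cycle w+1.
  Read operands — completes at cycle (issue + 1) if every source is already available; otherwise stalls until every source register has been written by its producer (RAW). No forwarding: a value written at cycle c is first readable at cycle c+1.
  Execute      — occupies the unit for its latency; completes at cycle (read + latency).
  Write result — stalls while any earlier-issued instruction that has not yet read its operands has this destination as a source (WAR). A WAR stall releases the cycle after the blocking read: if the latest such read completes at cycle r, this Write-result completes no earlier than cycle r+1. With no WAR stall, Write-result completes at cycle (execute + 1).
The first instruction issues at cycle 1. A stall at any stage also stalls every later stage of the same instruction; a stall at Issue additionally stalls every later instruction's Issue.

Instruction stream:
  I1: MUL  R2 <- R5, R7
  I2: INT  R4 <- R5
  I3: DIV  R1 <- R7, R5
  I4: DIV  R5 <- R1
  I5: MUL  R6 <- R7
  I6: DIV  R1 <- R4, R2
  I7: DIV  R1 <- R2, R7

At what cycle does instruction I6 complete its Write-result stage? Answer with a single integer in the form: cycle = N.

cycle = 35

cycle 1: issue I1 (MUL)
cycle 2: I1 read-ops · issue I2 (INT)
cycle 3: I2 read-ops · issue I3 (DIV)
cycle 4: I2 finished on INT · I3 read-ops
cycle 5: I2→R4
cycle 6: I1 finished on MUL
cycle 7: I1→R2
cycle 12: I3 finished on DIV
cycle 13: I3→R1
cycle 14: issue I4 (DIV)
cycle 15: I4 read-ops · issue I5 (MUL)
cycle 16: I5 read-ops
cycle 20: I5 finished on MUL
cycle 21: I5→R6
cycle 23: I4 finished on DIV
cycle 24: I4→R5
cycle 25: issue I6 (DIV)
cycle 26: I6 read-ops
cycle 34: I6 finished on DIV
cycle 35: I6→R1
cycle 36: issue I7 (DIV)
cycle 37: I7 read-ops
cycle 45: I7 finished on DIV
cycle 46: I7→R1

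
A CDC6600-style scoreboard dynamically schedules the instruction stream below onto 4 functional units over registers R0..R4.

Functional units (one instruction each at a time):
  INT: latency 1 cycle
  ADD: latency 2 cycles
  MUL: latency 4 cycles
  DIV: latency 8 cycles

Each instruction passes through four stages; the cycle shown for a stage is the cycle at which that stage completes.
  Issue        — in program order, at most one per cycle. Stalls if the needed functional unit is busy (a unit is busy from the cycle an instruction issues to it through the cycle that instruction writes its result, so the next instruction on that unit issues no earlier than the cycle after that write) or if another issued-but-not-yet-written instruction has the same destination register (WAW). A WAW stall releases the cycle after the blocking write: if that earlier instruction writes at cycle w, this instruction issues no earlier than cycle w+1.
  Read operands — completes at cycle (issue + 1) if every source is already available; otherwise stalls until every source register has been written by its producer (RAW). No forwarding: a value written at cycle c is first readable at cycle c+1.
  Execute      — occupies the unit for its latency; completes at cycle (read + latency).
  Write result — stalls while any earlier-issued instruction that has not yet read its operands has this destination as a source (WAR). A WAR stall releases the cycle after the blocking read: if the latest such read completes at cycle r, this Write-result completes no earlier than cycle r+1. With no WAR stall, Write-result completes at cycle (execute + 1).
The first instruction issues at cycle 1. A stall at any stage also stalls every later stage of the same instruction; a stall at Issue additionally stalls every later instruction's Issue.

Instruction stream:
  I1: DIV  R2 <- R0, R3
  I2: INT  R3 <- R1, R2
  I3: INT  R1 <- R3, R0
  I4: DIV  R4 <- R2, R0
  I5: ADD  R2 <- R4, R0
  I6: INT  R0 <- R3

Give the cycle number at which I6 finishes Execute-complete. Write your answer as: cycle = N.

cycle = 21

t=1  issue I1 (DIV)
t=2  I1 read-ops, issue I2 (INT)
t=10  I1 finished on DIV
t=11  I1→R2
t=12  I2 read-ops
t=13  I2 finished on INT
t=14  I2→R3
t=15  issue I3 (INT)
t=16  I3 read-ops, issue I4 (DIV)
t=17  I3 finished on INT, I4 read-ops, issue I5 (ADD)
t=18  I3→R1
t=19  issue I6 (INT)
t=20  I6 read-ops
t=21  I6 finished on INT
t=25  I4 finished on DIV
t=26  I4→R4
t=27  I5 read-ops
t=28  I6→R0
t=29  I5 finished on ADD
t=30  I5→R2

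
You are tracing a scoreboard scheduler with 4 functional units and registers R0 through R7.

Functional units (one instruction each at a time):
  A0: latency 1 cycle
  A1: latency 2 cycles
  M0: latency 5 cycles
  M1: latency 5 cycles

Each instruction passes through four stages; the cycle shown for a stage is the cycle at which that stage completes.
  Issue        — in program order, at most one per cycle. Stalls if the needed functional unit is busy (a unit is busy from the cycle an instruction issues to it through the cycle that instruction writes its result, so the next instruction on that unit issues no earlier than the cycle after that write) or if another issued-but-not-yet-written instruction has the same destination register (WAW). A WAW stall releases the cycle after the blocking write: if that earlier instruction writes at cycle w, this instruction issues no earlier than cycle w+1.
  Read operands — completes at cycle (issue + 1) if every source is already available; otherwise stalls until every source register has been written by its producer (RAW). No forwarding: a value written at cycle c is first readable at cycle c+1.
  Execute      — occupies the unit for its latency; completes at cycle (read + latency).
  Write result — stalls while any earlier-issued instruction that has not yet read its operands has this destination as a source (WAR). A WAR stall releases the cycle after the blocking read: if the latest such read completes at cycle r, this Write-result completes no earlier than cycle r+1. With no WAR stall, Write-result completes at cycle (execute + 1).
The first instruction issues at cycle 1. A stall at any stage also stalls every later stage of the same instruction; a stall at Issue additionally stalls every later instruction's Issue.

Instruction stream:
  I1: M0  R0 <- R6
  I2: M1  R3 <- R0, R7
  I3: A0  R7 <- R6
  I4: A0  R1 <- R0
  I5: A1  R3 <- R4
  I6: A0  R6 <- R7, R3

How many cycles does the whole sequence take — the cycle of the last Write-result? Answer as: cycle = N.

[1] I1→M0
[2] I1 RO · I2→M1
[3] I3→A0
[4] I3 RO
[5] I3 EX
[7] I1 EX
[8] I1 WR R0
[9] I2 RO
[10] I3 WR R7
[11] I4→A0
[12] I4 RO
[13] I4 EX
[14] I2 EX · I4 WR R1
[15] I2 WR R3
[16] I5→A1
[17] I5 RO · I6→A0
[19] I5 EX
[20] I5 WR R3
[21] I6 RO
[22] I6 EX
[23] I6 WR R6

cycle = 23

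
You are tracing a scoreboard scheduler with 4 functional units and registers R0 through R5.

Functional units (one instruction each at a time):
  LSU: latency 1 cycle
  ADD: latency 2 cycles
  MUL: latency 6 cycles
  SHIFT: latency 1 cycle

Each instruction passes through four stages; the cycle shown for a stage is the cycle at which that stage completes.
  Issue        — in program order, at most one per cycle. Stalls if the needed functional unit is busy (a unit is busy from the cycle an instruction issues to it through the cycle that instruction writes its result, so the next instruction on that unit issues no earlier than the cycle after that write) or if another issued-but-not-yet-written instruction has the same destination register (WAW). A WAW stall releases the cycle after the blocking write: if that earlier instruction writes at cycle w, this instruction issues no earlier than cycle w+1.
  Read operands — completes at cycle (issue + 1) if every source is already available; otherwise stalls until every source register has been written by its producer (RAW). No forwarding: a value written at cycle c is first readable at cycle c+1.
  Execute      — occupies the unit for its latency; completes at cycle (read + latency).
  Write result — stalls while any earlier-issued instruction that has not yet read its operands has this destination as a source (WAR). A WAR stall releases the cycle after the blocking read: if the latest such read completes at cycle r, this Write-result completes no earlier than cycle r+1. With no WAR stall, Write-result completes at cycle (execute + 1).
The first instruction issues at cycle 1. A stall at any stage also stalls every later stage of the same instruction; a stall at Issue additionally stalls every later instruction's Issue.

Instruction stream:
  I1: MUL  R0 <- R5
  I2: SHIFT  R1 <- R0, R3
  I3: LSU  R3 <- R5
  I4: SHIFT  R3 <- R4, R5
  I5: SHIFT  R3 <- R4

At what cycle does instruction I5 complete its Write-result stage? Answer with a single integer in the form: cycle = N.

cycle = 20

t=1  issue I1 (MUL)
t=2  I1 read-ops · issue I2 (SHIFT)
t=3  issue I3 (LSU)
t=4  I3 read-ops
t=5  I3 finished on LSU
t=8  I1 finished on MUL
t=9  I1→R0
t=10  I2 read-ops
t=11  I2 finished on SHIFT · I3→R3
t=12  I2→R1
t=13  issue I4 (SHIFT)
t=14  I4 read-ops
t=15  I4 finished on SHIFT
t=16  I4→R3
t=17  issue I5 (SHIFT)
t=18  I5 read-ops
t=19  I5 finished on SHIFT
t=20  I5→R3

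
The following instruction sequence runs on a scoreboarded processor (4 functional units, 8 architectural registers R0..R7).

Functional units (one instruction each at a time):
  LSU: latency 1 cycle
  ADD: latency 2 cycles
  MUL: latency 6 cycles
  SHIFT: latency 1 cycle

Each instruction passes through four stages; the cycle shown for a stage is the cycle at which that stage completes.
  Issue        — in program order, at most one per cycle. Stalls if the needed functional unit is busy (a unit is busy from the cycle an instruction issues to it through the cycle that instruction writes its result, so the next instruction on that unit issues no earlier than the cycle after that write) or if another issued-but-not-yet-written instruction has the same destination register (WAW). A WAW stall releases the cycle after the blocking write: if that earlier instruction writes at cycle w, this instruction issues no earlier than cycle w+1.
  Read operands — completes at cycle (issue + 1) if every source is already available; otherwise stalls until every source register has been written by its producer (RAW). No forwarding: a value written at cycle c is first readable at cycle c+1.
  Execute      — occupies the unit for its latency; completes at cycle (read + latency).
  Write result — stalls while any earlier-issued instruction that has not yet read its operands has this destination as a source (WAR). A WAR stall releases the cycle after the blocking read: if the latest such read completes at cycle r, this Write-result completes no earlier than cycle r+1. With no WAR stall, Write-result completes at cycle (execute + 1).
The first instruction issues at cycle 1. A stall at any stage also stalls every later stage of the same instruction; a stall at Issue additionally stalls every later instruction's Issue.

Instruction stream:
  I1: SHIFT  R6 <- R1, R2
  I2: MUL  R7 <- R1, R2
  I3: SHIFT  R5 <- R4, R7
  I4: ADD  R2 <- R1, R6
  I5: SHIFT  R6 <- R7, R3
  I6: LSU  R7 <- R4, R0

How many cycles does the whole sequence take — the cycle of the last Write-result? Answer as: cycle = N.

cycle = 18

t=1  I1→SHIFT
t=2  I1 RO · I2→MUL
t=3  I1 EX · I2 RO
t=4  I1 WR R6
t=5  I3→SHIFT
t=6  I4→ADD
t=7  I4 RO
t=9  I2 EX · I4 EX
t=10  I2 WR R7 · I4 WR R2
t=11  I3 RO
t=12  I3 EX
t=13  I3 WR R5
t=14  I5→SHIFT
t=15  I5 RO · I6→LSU
t=16  I5 EX · I6 RO
t=17  I5 WR R6 · I6 EX
t=18  I6 WR R7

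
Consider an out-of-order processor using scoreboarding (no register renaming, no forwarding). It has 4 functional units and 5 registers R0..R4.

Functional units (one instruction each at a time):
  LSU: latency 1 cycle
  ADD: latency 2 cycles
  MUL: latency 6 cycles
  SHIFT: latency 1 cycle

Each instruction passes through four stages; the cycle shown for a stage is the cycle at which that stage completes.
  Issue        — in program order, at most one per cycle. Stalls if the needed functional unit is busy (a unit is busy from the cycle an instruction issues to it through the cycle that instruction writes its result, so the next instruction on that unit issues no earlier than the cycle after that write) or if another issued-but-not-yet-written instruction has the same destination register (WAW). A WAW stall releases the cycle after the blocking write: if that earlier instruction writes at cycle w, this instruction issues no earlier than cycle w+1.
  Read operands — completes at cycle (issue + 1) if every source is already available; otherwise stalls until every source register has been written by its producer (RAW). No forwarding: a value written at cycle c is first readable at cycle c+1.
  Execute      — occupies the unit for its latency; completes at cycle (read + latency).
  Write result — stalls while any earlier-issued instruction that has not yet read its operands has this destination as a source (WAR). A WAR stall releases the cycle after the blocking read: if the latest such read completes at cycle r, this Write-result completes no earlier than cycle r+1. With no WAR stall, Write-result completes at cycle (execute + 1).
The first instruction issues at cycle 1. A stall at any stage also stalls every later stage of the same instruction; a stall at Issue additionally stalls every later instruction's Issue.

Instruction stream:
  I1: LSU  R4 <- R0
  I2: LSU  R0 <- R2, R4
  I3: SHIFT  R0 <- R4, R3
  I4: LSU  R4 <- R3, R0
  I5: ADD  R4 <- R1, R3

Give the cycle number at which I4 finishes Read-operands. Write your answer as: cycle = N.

1) issue 1, read 2, done 3, write 4
2) issue 5, read 6, done 7, write 8  <struct: LSU busy until I1 writes@4>
3) issue 9, read 10, done 11, write 12  <WAW R0: wait I2 write@8>
4) issue 10, read 13, done 14, write 15  <RAW R0: wait I3 write@12>
5) issue 16, read 17, done 19, write 20  <WAW R4: wait I4 write@15>

cycle = 13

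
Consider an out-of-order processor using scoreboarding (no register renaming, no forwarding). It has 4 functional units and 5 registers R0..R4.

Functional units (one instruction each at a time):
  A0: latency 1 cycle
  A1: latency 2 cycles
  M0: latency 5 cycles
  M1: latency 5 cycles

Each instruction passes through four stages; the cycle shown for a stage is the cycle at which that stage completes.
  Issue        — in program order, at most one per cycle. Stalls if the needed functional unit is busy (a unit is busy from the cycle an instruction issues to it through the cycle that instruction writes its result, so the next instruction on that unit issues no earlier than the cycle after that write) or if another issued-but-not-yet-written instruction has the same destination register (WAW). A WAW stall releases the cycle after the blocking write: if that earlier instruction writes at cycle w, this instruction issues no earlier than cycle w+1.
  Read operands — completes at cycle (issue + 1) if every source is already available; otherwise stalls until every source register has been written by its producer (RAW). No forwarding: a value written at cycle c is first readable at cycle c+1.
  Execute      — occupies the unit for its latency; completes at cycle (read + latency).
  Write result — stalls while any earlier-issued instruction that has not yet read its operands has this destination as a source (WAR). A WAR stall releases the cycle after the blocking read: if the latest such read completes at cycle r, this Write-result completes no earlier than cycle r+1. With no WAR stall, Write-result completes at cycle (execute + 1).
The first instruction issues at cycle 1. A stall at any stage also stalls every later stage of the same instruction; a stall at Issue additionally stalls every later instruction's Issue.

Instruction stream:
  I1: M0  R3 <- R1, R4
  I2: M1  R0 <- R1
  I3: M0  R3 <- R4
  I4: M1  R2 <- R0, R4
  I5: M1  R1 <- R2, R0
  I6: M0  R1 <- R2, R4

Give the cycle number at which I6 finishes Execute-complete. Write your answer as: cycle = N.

  I1 | 1 | 2 | 7 | 8
  I2 | 2 | 3 | 8 | 9
  I3 | 9 | 10 | 15 | 16   struct: M0 busy until I1 writes@8
  I4 | 10 | 11 | 16 | 17
  I5 | 18 | 19 | 24 | 25   struct: M1 busy until I4 writes@17
  I6 | 26 | 27 | 32 | 33   WAW R1: wait I5 write@25

cycle = 32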